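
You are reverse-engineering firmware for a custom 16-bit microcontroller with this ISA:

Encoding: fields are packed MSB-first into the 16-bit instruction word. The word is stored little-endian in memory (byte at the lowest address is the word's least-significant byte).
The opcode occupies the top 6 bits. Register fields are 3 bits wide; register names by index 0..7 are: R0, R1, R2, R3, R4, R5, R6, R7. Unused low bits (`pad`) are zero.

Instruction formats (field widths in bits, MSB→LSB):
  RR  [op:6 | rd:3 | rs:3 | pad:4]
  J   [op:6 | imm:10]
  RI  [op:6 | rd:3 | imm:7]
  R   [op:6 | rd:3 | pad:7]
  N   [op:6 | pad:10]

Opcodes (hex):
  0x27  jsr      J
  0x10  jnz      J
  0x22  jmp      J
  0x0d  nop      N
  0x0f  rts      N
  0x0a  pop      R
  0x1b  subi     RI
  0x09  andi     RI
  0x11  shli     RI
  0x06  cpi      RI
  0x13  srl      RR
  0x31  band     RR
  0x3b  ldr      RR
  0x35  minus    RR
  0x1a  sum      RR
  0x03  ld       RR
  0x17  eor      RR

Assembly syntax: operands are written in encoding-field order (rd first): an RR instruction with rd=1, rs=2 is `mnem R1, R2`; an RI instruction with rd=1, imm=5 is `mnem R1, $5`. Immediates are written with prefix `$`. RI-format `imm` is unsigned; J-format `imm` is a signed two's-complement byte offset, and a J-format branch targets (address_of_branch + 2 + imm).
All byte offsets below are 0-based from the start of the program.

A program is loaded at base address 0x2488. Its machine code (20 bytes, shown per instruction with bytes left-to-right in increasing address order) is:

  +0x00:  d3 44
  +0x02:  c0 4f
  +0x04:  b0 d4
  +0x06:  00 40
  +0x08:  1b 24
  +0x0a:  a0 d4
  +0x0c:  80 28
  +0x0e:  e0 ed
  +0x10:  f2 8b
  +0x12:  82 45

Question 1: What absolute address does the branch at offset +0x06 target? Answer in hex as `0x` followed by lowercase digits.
[06] 00 40 → 0x4000
  op=0x4000>>10=0x10 ⇒ jnz (J)
  imm: (w>>0)&0x3ff=0x0 → $0
  target = base 0x2488 + off 0x06 + 2 + imm 0 = 0x2490

0x2490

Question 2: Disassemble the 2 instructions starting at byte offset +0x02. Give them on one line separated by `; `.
srl R7, R4; minus R1, R3

off 0x02: read c0 4f as little → 0x4fc0
  top 6b → 0x13 → srl [RR]
  rd@[9:7]=0x7 ⇒ R7
  rs@[6:4]=0x4 ⇒ R4
off 0x04: read b0 d4 as little → 0xd4b0
  top 6b → 0x35 → minus [RR]
  rd@[9:7]=0x1 ⇒ R1
  rs@[6:4]=0x3 ⇒ R3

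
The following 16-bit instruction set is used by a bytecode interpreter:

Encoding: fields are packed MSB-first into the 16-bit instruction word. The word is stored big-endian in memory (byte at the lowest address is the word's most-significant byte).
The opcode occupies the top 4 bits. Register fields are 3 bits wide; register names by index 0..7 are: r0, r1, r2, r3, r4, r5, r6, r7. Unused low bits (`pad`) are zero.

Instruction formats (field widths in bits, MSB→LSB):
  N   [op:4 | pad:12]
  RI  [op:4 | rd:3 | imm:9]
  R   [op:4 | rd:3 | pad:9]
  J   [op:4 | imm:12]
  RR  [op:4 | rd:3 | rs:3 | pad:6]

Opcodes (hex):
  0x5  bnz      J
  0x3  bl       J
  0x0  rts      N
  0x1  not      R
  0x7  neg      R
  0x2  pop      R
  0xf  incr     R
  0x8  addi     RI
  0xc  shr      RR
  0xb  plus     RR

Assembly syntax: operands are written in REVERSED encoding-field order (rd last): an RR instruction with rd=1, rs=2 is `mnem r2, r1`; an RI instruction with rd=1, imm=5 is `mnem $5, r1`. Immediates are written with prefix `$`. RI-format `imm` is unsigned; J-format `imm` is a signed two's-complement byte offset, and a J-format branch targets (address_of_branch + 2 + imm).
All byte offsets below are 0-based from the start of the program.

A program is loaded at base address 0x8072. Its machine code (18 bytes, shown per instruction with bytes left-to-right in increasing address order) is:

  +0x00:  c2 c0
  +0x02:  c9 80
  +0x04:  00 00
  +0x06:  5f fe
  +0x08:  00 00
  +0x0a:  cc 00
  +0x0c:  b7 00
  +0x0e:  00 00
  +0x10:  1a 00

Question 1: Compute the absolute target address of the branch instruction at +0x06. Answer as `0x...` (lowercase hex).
0x8078

off 0x06: read 5f fe as big → 0x5ffe
  opcode bits[15:12]=0x5: bnz/J
  imm: (w>>0)&0xfff=0xffe (s12→-2) → $-2
  target = base 0x8072 + off 0x06 + 2 + imm -2 = 0x8078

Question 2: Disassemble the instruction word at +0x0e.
[0e] 00 00 → 0x0000
  opcode bits[15:12]=0x0: rts/N

rts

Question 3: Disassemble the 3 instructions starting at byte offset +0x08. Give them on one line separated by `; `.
@+08  big-endian(00 00) = 0x0000
  top 4b → 0x0 → rts [N]
@+0a  big-endian(cc 00) = 0xcc00
  top 4b → 0xc → shr [RR]
  [11:9] rd=6 = r6
  [8:6] rs=0 = r0
@+0c  big-endian(b7 00) = 0xb700
  top 4b → 0xb → plus [RR]
  [11:9] rd=3 = r3
  [8:6] rs=4 = r4

rts; shr r0, r6; plus r4, r3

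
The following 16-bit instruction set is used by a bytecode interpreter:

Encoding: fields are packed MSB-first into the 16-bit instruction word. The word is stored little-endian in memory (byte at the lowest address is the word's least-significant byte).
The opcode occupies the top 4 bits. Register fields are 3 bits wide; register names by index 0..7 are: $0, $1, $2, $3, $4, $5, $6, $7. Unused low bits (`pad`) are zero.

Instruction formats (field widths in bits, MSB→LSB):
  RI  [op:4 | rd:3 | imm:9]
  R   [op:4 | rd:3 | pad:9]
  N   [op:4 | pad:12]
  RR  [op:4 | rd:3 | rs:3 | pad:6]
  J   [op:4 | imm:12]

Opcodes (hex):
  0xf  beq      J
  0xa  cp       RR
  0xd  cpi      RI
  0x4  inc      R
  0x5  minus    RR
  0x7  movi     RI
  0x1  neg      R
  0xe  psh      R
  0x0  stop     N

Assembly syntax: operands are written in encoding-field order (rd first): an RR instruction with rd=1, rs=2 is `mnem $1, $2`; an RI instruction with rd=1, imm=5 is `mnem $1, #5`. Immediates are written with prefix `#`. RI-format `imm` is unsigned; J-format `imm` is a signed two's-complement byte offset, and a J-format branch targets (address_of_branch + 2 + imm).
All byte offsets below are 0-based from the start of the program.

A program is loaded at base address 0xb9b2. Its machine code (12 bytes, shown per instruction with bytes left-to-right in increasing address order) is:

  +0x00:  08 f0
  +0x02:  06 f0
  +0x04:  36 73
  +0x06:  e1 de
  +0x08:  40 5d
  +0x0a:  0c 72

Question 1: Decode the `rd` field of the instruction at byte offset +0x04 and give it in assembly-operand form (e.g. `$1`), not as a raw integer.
$1

[04] 36 73 → 0x7336
  top 4b → 0x7 → movi [RI]
  rd@[11:9]=0x1 ⇒ $1
  imm@[8:0]=0x136 ⇒ #310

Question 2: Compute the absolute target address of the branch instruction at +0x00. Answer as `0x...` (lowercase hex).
off 0x00: read 08 f0 as little → 0xf008
  opcode bits[15:12]=0xf: beq/J
  imm@[11:0]=0x8 ⇒ #8
  target = base 0xb9b2 + off 0x00 + 2 + imm 8 = 0xb9bc

0xb9bc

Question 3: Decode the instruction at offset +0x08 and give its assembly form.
minus $6, $5

@+08  little-endian(40 5d) = 0x5d40
  top 4b → 0x5 → minus [RR]
  rd: (w>>9)&0x7=0x6 → $6
  rs: (w>>6)&0x7=0x5 → $5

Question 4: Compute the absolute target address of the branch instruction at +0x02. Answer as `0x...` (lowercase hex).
+0x02: 06 f0 ⇒ word 0xf006 (little)
  top 4b → 0xf → beq [J]
  imm@[11:0]=0x6 ⇒ #6
  target = base 0xb9b2 + off 0x02 + 2 + imm 6 = 0xb9bc

0xb9bc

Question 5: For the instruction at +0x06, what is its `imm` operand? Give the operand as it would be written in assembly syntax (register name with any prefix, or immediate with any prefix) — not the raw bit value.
#225

off 0x06: read e1 de as little → 0xdee1
  opcode bits[15:12]=0xd: cpi/RI
  rd@[11:9]=0x7 ⇒ $7
  imm@[8:0]=0xe1 ⇒ #225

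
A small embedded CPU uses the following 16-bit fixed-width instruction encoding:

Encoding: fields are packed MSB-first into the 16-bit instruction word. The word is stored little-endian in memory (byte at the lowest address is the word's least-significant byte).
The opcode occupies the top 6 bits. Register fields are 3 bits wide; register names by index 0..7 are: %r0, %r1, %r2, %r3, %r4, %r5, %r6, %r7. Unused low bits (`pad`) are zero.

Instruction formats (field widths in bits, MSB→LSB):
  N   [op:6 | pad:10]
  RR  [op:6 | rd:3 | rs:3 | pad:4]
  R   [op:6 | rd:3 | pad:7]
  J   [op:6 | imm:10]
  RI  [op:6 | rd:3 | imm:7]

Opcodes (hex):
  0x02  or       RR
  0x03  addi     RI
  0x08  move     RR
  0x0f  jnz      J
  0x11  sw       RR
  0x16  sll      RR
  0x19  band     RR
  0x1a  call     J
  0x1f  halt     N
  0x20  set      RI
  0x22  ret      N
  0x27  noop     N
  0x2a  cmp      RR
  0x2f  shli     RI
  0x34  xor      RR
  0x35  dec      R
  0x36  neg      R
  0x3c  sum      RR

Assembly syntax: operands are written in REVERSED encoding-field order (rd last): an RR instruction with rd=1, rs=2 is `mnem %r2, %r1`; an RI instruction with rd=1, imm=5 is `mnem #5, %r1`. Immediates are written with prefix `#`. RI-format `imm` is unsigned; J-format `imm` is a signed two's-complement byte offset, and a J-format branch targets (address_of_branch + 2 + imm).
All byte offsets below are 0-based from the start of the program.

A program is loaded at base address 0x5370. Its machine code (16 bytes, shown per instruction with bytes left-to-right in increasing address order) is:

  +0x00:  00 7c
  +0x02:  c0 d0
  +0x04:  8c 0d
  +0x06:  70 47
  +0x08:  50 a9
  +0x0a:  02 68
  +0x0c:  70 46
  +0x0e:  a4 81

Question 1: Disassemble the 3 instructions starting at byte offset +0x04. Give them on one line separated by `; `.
[04] 8c 0d → 0x0d8c
  top 6b → 0x3 → addi [RI]
  rd: (w>>7)&0x7=0x3 → %r3
  imm: (w>>0)&0x7f=0xc → #12
[06] 70 47 → 0x4770
  top 6b → 0x11 → sw [RR]
  rd: (w>>7)&0x7=0x6 → %r6
  rs: (w>>4)&0x7=0x7 → %r7
[08] 50 a9 → 0xa950
  top 6b → 0x2a → cmp [RR]
  rd: (w>>7)&0x7=0x2 → %r2
  rs: (w>>4)&0x7=0x5 → %r5

addi #12, %r3; sw %r7, %r6; cmp %r5, %r2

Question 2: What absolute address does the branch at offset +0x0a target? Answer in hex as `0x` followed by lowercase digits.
[0a] 02 68 → 0x6802
  opcode bits[15:10]=0x1a: call/J
  [9:0] imm=2 = #2
  target = base 0x5370 + off 0x0a + 2 + imm 2 = 0x537e

0x537e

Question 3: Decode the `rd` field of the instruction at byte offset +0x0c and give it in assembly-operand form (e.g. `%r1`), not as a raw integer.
off 0x0c: read 70 46 as little → 0x4670
  top 6b → 0x11 → sw [RR]
  rd: (w>>7)&0x7=0x4 → %r4
  rs: (w>>4)&0x7=0x7 → %r7

%r4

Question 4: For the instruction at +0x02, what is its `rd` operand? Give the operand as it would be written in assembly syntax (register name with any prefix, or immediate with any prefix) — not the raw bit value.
+0x02: c0 d0 ⇒ word 0xd0c0 (little)
  top 6b → 0x34 → xor [RR]
  [9:7] rd=1 = %r1
  [6:4] rs=4 = %r4

%r1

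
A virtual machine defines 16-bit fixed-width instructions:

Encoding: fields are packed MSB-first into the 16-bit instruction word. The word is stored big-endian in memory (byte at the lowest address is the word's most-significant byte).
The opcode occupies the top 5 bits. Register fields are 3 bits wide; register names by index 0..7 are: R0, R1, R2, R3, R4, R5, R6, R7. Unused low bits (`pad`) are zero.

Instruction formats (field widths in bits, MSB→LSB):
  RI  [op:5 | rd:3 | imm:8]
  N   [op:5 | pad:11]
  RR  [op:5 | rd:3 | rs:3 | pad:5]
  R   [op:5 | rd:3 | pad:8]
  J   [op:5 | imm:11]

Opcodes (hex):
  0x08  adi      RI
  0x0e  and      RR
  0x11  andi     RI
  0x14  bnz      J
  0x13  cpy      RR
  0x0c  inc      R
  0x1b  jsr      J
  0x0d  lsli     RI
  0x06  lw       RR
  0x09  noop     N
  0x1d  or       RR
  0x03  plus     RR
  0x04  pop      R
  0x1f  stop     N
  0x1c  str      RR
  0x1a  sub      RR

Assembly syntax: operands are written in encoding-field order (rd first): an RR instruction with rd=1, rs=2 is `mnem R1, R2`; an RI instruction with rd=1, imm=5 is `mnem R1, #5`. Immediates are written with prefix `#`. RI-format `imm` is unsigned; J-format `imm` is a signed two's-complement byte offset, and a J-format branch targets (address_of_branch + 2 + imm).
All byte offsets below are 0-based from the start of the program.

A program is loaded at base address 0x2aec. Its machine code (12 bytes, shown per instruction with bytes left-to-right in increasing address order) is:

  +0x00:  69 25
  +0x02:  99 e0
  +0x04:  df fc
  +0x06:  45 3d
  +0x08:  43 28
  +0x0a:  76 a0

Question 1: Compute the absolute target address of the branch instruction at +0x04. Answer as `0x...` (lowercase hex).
@+04  big-endian(df fc) = 0xdffc
  op=0xdffc>>11=0x1b ⇒ jsr (J)
  imm: (w>>0)&0x7ff=0x7fc (s11→-4) → #-4
  target = base 0x2aec + off 0x04 + 2 + imm -4 = 0x2aee

0x2aee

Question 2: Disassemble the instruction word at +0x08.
adi R3, #40

[08] 43 28 → 0x4328
  opcode bits[15:11]=0x8: adi/RI
  rd@[10:8]=0x3 ⇒ R3
  imm@[7:0]=0x28 ⇒ #40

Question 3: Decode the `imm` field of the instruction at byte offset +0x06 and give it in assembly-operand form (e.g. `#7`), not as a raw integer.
off 0x06: read 45 3d as big → 0x453d
  op=0x453d>>11=0x8 ⇒ adi (RI)
  rd@[10:8]=0x5 ⇒ R5
  imm@[7:0]=0x3d ⇒ #61

#61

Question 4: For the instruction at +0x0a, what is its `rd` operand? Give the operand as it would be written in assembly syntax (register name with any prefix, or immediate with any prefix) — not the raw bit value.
off 0x0a: read 76 a0 as big → 0x76a0
  top 5b → 0xe → and [RR]
  [10:8] rd=6 = R6
  [7:5] rs=5 = R5

R6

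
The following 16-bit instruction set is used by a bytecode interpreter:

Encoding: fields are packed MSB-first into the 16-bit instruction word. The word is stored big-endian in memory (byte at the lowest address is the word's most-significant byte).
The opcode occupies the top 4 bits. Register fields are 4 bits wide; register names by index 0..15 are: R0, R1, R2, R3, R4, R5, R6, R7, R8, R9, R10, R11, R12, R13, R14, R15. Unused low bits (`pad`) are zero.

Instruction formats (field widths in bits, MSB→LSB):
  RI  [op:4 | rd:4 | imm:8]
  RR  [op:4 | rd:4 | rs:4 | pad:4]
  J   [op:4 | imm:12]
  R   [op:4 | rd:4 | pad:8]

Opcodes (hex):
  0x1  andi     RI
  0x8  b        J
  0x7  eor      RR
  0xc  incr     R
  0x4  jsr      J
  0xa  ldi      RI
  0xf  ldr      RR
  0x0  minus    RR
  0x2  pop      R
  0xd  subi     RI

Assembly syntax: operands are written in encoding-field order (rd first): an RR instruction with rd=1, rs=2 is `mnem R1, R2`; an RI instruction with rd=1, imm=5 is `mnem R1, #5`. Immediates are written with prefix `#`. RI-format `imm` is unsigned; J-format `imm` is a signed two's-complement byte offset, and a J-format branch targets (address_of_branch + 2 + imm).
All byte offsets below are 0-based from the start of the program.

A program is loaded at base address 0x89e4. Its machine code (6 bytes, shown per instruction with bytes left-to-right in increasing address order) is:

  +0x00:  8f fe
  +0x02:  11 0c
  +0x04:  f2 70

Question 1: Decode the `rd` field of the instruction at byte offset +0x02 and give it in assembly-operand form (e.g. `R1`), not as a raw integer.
+0x02: 11 0c ⇒ word 0x110c (big)
  top 4b → 0x1 → andi [RI]
  rd@[11:8]=0x1 ⇒ R1
  imm@[7:0]=0xc ⇒ #12

R1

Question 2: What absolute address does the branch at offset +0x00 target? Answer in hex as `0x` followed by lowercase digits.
0x89e4

[00] 8f fe → 0x8ffe
  top 4b → 0x8 → b [J]
  [11:0] imm=4094 (s12→-2) = #-2
  target = base 0x89e4 + off 0x00 + 2 + imm -2 = 0x89e4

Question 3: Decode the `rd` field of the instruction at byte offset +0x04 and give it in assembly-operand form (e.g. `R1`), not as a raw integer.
R2

+0x04: f2 70 ⇒ word 0xf270 (big)
  opcode bits[15:12]=0xf: ldr/RR
  rd: (w>>8)&0xf=0x2 → R2
  rs: (w>>4)&0xf=0x7 → R7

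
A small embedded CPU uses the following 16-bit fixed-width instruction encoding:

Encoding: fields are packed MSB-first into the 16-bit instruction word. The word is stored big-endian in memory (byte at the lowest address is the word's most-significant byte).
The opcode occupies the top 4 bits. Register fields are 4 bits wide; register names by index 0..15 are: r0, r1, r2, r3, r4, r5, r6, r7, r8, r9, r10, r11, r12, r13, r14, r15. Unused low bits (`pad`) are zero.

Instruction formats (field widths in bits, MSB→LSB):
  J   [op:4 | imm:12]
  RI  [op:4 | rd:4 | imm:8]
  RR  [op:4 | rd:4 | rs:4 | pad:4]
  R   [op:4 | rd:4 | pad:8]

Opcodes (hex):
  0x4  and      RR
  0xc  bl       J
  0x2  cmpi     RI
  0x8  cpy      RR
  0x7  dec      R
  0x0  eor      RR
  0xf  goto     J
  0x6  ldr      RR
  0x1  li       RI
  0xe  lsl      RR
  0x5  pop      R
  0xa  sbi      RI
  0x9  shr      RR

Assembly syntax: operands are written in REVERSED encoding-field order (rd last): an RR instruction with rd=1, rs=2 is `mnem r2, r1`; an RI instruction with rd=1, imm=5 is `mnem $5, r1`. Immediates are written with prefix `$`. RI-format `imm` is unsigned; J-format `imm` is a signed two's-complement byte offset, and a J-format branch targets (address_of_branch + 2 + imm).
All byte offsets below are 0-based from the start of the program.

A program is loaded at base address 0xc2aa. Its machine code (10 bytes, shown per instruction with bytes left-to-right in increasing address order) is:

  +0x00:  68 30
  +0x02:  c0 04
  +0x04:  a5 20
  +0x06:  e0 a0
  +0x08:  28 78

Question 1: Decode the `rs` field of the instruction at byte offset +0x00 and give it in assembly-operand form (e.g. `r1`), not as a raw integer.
off 0x00: read 68 30 as big → 0x6830
  op=0x6830>>12=0x6 ⇒ ldr (RR)
  rd@[11:8]=0x8 ⇒ r8
  rs@[7:4]=0x3 ⇒ r3

r3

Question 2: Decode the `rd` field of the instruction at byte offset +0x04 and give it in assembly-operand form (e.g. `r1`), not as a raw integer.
r5

off 0x04: read a5 20 as big → 0xa520
  op=0xa520>>12=0xa ⇒ sbi (RI)
  rd@[11:8]=0x5 ⇒ r5
  imm@[7:0]=0x20 ⇒ $32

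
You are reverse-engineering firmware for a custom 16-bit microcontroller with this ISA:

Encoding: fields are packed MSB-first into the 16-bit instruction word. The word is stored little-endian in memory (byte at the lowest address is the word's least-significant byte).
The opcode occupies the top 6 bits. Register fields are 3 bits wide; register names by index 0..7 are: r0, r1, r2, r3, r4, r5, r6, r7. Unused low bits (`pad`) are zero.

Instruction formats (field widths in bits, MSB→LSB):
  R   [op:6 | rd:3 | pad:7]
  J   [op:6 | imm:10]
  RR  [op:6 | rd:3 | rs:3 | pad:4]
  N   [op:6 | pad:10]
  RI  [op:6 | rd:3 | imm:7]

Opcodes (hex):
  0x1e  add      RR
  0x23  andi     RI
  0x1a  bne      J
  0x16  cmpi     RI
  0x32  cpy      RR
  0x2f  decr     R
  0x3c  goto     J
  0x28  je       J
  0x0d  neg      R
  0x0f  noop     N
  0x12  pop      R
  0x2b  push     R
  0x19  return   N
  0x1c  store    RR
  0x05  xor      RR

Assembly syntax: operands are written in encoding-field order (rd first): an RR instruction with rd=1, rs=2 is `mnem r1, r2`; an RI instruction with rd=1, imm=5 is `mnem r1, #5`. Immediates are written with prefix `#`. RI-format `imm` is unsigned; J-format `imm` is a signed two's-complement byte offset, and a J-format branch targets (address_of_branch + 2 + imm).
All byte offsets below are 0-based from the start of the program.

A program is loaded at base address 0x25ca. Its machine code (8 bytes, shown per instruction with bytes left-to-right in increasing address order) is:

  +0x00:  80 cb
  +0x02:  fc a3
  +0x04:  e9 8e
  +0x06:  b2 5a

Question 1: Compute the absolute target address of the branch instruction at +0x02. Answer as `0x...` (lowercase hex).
0x25ca

[02] fc a3 → 0xa3fc
  top 6b → 0x28 → je [J]
  [9:0] imm=1020 (s10→-4) = #-4
  target = base 0x25ca + off 0x02 + 2 + imm -4 = 0x25ca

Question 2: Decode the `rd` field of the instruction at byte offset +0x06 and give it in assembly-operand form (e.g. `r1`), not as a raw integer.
r5

[06] b2 5a → 0x5ab2
  top 6b → 0x16 → cmpi [RI]
  rd: (w>>7)&0x7=0x5 → r5
  imm: (w>>0)&0x7f=0x32 → #50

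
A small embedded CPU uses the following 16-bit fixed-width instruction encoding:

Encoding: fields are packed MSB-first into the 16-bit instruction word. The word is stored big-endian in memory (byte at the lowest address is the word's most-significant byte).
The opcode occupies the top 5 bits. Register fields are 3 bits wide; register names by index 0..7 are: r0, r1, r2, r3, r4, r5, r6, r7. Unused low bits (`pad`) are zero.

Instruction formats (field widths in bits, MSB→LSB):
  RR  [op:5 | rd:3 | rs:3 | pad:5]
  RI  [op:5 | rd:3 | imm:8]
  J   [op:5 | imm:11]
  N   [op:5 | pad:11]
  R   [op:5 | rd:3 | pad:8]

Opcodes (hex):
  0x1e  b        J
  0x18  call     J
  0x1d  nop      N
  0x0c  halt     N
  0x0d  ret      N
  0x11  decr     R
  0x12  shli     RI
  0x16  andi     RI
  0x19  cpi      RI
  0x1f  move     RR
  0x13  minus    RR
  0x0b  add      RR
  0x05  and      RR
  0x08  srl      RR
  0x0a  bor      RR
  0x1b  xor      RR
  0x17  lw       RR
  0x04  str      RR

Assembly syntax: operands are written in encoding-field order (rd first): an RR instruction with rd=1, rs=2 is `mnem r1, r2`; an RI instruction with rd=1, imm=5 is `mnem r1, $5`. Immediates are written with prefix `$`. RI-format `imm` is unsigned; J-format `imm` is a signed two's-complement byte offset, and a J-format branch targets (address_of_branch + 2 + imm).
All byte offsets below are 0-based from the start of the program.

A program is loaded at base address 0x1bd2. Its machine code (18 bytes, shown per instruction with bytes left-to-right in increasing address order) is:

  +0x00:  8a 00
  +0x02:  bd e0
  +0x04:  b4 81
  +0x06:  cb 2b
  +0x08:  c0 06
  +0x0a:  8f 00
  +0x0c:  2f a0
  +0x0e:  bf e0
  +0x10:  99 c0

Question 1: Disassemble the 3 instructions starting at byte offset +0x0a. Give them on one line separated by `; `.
decr r7; and r7, r5; lw r7, r7

off 0x0a: read 8f 00 as big → 0x8f00
  opcode bits[15:11]=0x11: decr/R
  rd@[10:8]=0x7 ⇒ r7
off 0x0c: read 2f a0 as big → 0x2fa0
  opcode bits[15:11]=0x5: and/RR
  rd@[10:8]=0x7 ⇒ r7
  rs@[7:5]=0x5 ⇒ r5
off 0x0e: read bf e0 as big → 0xbfe0
  opcode bits[15:11]=0x17: lw/RR
  rd@[10:8]=0x7 ⇒ r7
  rs@[7:5]=0x7 ⇒ r7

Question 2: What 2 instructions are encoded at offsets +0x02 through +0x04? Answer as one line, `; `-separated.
off 0x02: read bd e0 as big → 0xbde0
  opcode bits[15:11]=0x17: lw/RR
  rd: (w>>8)&0x7=0x5 → r5
  rs: (w>>5)&0x7=0x7 → r7
off 0x04: read b4 81 as big → 0xb481
  opcode bits[15:11]=0x16: andi/RI
  rd: (w>>8)&0x7=0x4 → r4
  imm: (w>>0)&0xff=0x81 → $129

lw r5, r7; andi r4, $129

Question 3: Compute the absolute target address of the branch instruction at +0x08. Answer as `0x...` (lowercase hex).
+0x08: c0 06 ⇒ word 0xc006 (big)
  opcode bits[15:11]=0x18: call/J
  imm: (w>>0)&0x7ff=0x6 → $6
  target = base 0x1bd2 + off 0x08 + 2 + imm 6 = 0x1be2

0x1be2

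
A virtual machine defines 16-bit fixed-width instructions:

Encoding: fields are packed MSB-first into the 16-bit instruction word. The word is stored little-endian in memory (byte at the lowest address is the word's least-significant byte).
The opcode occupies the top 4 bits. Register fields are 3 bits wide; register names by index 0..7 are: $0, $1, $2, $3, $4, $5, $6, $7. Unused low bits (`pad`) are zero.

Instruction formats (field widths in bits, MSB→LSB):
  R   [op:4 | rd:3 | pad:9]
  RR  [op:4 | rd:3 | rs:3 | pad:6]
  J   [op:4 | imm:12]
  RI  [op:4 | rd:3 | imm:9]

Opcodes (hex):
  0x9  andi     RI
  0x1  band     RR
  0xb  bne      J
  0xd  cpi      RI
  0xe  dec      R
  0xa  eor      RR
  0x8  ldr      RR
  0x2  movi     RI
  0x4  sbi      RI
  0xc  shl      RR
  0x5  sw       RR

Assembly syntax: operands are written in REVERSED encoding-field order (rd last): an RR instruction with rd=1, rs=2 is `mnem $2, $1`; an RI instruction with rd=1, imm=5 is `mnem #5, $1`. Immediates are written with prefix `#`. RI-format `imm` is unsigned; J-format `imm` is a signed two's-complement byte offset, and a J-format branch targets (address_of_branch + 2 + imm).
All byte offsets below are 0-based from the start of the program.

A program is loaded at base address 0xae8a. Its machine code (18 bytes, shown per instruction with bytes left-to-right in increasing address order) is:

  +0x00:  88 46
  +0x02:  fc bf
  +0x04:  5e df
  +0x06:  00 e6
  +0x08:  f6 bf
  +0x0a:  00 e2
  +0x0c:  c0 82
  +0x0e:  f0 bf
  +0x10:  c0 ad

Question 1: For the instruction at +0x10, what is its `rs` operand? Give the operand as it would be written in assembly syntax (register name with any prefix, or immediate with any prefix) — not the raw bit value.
off 0x10: read c0 ad as little → 0xadc0
  top 4b → 0xa → eor [RR]
  rd: (w>>9)&0x7=0x6 → $6
  rs: (w>>6)&0x7=0x7 → $7

$7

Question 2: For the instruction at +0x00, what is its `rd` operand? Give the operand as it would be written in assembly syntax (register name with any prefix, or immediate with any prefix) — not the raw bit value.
+0x00: 88 46 ⇒ word 0x4688 (little)
  top 4b → 0x4 → sbi [RI]
  rd: (w>>9)&0x7=0x3 → $3
  imm: (w>>0)&0x1ff=0x88 → #136

$3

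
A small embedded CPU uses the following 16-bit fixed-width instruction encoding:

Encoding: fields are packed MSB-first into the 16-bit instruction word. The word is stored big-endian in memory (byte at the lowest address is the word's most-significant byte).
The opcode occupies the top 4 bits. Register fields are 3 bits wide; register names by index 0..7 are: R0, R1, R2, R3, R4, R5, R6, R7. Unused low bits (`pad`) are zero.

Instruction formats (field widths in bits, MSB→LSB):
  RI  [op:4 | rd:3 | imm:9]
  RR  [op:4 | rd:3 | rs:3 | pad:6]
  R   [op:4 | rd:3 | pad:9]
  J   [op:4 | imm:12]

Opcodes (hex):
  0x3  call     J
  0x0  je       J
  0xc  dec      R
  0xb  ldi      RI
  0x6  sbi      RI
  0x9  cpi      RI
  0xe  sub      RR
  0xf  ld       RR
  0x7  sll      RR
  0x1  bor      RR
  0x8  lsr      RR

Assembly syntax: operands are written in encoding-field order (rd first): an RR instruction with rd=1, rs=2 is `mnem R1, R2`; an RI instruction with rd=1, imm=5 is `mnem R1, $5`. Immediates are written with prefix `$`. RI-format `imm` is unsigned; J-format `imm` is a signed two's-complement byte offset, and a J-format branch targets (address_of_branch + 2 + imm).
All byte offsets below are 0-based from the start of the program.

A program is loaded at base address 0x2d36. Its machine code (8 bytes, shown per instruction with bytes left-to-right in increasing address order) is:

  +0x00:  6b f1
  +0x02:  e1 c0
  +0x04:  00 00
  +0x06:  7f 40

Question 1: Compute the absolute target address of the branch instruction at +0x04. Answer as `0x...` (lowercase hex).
0x2d3c

@+04  big-endian(00 00) = 0x0000
  opcode bits[15:12]=0x0: je/J
  [11:0] imm=0 = $0
  target = base 0x2d36 + off 0x04 + 2 + imm 0 = 0x2d3c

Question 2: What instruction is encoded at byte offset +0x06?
sll R7, R5

+0x06: 7f 40 ⇒ word 0x7f40 (big)
  op=0x7f40>>12=0x7 ⇒ sll (RR)
  rd@[11:9]=0x7 ⇒ R7
  rs@[8:6]=0x5 ⇒ R5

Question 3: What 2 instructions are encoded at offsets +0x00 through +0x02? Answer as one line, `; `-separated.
sbi R5, $497; sub R0, R7

[00] 6b f1 → 0x6bf1
  op=0x6bf1>>12=0x6 ⇒ sbi (RI)
  rd: (w>>9)&0x7=0x5 → R5
  imm: (w>>0)&0x1ff=0x1f1 → $497
[02] e1 c0 → 0xe1c0
  op=0xe1c0>>12=0xe ⇒ sub (RR)
  rd: (w>>9)&0x7=0x0 → R0
  rs: (w>>6)&0x7=0x7 → R7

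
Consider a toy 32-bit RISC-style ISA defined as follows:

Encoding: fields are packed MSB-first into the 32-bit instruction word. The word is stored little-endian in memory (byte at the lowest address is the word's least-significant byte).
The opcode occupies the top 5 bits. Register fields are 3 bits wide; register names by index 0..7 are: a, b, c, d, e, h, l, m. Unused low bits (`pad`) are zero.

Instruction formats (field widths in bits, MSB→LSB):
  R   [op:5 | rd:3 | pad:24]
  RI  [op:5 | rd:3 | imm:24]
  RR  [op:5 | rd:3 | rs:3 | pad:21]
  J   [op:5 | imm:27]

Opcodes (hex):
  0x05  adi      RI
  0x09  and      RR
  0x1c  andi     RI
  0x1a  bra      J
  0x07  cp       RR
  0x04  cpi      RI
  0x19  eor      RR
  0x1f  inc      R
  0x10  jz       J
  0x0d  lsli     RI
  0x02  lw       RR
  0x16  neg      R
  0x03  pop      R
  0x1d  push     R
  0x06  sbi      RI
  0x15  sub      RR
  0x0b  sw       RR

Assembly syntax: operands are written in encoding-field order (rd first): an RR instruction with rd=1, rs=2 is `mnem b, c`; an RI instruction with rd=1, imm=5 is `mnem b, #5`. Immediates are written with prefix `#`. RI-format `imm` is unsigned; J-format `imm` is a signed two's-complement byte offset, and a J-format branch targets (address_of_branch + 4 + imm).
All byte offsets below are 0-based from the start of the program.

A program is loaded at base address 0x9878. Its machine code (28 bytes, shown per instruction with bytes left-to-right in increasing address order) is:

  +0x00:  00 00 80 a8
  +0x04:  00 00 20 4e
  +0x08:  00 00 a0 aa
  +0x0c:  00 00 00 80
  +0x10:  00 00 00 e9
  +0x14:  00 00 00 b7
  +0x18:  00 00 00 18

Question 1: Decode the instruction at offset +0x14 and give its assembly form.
@+14  little-endian(00 00 00 b7) = 0xb7000000
  op=0xb7000000>>27=0x16 ⇒ neg (R)
  rd: (w>>24)&0x7=0x7 → m

neg m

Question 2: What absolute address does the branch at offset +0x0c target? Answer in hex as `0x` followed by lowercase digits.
0x9888

off 0x0c: read 00 00 00 80 as little → 0x80000000
  op=0x80000000>>27=0x10 ⇒ jz (J)
  imm@[26:0]=0x0 ⇒ #0
  target = base 0x9878 + off 0x0c + 4 + imm 0 = 0x9888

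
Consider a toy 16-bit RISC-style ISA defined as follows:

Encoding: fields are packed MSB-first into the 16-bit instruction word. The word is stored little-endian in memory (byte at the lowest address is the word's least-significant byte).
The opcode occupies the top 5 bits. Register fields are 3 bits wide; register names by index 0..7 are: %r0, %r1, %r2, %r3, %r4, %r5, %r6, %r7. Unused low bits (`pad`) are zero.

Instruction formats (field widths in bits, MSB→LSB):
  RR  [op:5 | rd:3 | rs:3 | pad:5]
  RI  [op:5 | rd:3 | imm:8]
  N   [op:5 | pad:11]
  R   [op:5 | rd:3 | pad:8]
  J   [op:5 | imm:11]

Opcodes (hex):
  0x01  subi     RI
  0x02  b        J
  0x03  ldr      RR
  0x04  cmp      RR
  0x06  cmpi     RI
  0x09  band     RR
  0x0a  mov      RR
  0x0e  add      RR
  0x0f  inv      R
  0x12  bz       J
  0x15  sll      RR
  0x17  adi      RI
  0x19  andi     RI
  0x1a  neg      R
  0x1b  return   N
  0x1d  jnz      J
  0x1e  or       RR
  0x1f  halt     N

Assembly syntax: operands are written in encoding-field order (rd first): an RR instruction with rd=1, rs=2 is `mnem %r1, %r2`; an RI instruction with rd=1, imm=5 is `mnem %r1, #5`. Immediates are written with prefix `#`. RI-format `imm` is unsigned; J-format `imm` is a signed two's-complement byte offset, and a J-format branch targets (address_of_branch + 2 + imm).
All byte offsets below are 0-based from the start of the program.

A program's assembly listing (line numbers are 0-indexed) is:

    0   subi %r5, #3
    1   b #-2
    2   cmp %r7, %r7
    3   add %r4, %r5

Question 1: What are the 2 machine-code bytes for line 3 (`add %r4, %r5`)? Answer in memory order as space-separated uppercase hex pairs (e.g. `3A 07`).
3. add fields op=0xe:5|rd=4:3|rs=5:3|pad=0:5 → word 74a0h → a0 74

A0 74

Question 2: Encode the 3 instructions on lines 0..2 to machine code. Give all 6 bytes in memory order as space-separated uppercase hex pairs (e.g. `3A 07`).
L0: subi op=0x1:5|rd=5:3|imm=3:8 ⇒ 0x0d03 ⇒ little 03 0d
L1: b op=0x2:5|imm=-2:11 ⇒ 0x17fe ⇒ little fe 17
L2: cmp op=0x4:5|rd=7:3|rs=7:3|pad=0:5 ⇒ 0x27e0 ⇒ little e0 27

03 0D FE 17 E0 27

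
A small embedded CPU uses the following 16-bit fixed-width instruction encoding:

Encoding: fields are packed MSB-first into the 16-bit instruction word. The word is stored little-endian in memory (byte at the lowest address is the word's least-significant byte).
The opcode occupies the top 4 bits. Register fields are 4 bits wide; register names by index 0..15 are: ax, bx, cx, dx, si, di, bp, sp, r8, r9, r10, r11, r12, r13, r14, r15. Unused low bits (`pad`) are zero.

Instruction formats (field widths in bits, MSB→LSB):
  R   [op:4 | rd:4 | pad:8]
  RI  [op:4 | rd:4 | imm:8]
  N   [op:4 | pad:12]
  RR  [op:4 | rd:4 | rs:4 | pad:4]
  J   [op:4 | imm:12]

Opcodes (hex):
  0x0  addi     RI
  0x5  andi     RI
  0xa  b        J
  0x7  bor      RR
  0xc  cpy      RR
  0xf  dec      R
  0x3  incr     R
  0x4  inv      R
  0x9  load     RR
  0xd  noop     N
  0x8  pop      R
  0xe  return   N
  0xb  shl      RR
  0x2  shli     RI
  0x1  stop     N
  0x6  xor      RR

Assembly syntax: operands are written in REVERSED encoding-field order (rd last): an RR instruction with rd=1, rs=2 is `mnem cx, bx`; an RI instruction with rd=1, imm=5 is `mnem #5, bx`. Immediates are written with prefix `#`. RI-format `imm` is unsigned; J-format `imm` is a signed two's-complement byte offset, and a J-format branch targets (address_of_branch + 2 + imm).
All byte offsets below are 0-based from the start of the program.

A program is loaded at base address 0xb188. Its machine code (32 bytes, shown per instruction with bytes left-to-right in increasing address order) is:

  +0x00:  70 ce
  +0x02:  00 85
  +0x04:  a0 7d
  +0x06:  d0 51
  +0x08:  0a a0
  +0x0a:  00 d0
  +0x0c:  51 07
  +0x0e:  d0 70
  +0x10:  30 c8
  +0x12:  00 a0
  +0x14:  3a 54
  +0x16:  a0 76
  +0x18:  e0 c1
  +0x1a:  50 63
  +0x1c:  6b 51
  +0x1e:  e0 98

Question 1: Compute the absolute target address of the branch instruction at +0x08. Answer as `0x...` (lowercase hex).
[08] 0a a0 → 0xa00a
  top 4b → 0xa → b [J]
  [11:0] imm=10 = #10
  target = base 0xb188 + off 0x08 + 2 + imm 10 = 0xb19c

0xb19c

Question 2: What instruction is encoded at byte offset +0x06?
andi #208, bx

@+06  little-endian(d0 51) = 0x51d0
  op=0x51d0>>12=0x5 ⇒ andi (RI)
  rd: (w>>8)&0xf=0x1 → bx
  imm: (w>>0)&0xff=0xd0 → #208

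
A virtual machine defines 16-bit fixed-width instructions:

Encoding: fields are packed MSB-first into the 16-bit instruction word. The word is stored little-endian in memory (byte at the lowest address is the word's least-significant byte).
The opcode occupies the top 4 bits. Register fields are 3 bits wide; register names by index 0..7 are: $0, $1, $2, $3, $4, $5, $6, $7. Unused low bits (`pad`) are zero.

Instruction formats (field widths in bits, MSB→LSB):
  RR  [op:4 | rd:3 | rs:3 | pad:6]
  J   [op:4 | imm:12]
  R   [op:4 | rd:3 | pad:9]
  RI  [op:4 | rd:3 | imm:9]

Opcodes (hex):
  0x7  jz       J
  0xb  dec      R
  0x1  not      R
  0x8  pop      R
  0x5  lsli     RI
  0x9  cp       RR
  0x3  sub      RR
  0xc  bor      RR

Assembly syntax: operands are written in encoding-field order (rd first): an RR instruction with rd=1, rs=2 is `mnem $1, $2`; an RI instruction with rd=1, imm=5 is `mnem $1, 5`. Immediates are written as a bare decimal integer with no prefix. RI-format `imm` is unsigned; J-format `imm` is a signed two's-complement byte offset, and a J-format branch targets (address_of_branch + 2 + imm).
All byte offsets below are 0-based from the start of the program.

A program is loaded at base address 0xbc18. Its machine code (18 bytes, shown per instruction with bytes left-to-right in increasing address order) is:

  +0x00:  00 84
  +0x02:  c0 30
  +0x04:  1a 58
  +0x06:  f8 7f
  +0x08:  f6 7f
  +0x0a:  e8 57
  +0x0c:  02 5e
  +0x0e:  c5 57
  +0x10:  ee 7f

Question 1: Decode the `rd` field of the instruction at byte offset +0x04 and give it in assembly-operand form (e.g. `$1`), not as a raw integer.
off 0x04: read 1a 58 as little → 0x581a
  top 4b → 0x5 → lsli [RI]
  [11:9] rd=4 = $4
  [8:0] imm=26 = 26

$4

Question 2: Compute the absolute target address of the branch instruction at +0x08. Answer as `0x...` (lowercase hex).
0xbc18

+0x08: f6 7f ⇒ word 0x7ff6 (little)
  top 4b → 0x7 → jz [J]
  [11:0] imm=4086 (s12→-10) = -10
  target = base 0xbc18 + off 0x08 + 2 + imm -10 = 0xbc18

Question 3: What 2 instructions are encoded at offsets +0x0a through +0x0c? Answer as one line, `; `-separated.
[0a] e8 57 → 0x57e8
  opcode bits[15:12]=0x5: lsli/RI
  [11:9] rd=3 = $3
  [8:0] imm=488 = 488
[0c] 02 5e → 0x5e02
  opcode bits[15:12]=0x5: lsli/RI
  [11:9] rd=7 = $7
  [8:0] imm=2 = 2

lsli $3, 488; lsli $7, 2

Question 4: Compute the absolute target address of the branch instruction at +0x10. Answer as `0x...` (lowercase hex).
0xbc18

@+10  little-endian(ee 7f) = 0x7fee
  opcode bits[15:12]=0x7: jz/J
  imm@[11:0]=0xfee (s12→-18) ⇒ -18
  target = base 0xbc18 + off 0x10 + 2 + imm -18 = 0xbc18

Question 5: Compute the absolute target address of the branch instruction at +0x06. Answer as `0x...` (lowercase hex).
@+06  little-endian(f8 7f) = 0x7ff8
  opcode bits[15:12]=0x7: jz/J
  imm: (w>>0)&0xfff=0xff8 (s12→-8) → -8
  target = base 0xbc18 + off 0x06 + 2 + imm -8 = 0xbc18

0xbc18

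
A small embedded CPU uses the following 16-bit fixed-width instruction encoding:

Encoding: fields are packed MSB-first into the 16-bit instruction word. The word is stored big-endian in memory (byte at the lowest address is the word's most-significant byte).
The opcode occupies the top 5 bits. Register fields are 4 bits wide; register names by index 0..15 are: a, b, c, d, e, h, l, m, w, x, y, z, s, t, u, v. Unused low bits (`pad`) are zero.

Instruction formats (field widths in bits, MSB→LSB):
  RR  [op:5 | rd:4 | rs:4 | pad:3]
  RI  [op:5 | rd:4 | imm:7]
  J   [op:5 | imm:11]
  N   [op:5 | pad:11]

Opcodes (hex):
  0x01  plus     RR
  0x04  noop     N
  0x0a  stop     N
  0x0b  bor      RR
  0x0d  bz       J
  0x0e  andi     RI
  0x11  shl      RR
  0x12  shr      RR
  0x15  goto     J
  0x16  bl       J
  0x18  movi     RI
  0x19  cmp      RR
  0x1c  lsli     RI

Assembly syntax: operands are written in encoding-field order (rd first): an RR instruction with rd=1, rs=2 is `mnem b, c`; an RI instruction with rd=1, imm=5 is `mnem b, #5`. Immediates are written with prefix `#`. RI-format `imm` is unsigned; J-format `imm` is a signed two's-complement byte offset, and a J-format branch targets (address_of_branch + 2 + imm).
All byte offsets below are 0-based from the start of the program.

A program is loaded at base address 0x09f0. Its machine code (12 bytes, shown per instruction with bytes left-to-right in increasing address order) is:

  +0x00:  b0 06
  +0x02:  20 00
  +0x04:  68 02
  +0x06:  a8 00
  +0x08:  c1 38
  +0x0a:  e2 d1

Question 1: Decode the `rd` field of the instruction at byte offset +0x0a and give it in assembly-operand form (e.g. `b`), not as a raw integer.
@+0a  big-endian(e2 d1) = 0xe2d1
  top 5b → 0x1c → lsli [RI]
  rd@[10:7]=0x5 ⇒ h
  imm@[6:0]=0x51 ⇒ #81

h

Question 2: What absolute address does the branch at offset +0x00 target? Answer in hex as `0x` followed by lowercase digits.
0x09f8

+0x00: b0 06 ⇒ word 0xb006 (big)
  opcode bits[15:11]=0x16: bl/J
  imm@[10:0]=0x6 ⇒ #6
  target = base 0x09f0 + off 0x00 + 2 + imm 6 = 0x09f8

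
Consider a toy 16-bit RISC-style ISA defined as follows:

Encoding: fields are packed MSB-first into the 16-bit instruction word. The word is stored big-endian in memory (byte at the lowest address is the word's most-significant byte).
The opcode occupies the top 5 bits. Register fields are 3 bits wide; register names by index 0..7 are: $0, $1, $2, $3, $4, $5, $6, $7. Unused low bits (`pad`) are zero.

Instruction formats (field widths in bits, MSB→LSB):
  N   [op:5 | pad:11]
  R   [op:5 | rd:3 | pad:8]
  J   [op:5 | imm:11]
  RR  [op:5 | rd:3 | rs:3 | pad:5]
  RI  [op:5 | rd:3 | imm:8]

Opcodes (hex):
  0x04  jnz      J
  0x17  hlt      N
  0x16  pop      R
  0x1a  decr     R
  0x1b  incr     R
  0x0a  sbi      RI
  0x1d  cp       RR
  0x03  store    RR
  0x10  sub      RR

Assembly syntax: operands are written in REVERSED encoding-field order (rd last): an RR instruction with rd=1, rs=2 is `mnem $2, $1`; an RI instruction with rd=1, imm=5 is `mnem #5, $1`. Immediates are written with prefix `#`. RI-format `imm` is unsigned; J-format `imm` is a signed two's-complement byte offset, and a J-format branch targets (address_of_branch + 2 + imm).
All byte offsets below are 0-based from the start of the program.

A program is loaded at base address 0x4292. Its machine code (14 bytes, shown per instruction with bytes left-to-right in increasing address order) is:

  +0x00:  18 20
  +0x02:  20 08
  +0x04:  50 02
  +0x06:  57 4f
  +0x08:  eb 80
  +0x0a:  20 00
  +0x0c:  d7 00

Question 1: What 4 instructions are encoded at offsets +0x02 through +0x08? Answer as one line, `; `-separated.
off 0x02: read 20 08 as big → 0x2008
  op=0x2008>>11=0x4 ⇒ jnz (J)
  imm@[10:0]=0x8 ⇒ #8
off 0x04: read 50 02 as big → 0x5002
  op=0x5002>>11=0xa ⇒ sbi (RI)
  rd@[10:8]=0x0 ⇒ $0
  imm@[7:0]=0x2 ⇒ #2
off 0x06: read 57 4f as big → 0x574f
  op=0x574f>>11=0xa ⇒ sbi (RI)
  rd@[10:8]=0x7 ⇒ $7
  imm@[7:0]=0x4f ⇒ #79
off 0x08: read eb 80 as big → 0xeb80
  op=0xeb80>>11=0x1d ⇒ cp (RR)
  rd@[10:8]=0x3 ⇒ $3
  rs@[7:5]=0x4 ⇒ $4

jnz #8; sbi #2, $0; sbi #79, $7; cp $4, $3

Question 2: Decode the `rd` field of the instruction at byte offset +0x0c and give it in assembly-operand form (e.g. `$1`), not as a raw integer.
@+0c  big-endian(d7 00) = 0xd700
  opcode bits[15:11]=0x1a: decr/R
  [10:8] rd=7 = $7

$7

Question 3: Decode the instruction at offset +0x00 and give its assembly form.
@+00  big-endian(18 20) = 0x1820
  opcode bits[15:11]=0x3: store/RR
  [10:8] rd=0 = $0
  [7:5] rs=1 = $1

store $1, $0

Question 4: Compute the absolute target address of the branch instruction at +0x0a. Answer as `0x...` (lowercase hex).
0x429e

@+0a  big-endian(20 00) = 0x2000
  opcode bits[15:11]=0x4: jnz/J
  imm@[10:0]=0x0 ⇒ #0
  target = base 0x4292 + off 0x0a + 2 + imm 0 = 0x429e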